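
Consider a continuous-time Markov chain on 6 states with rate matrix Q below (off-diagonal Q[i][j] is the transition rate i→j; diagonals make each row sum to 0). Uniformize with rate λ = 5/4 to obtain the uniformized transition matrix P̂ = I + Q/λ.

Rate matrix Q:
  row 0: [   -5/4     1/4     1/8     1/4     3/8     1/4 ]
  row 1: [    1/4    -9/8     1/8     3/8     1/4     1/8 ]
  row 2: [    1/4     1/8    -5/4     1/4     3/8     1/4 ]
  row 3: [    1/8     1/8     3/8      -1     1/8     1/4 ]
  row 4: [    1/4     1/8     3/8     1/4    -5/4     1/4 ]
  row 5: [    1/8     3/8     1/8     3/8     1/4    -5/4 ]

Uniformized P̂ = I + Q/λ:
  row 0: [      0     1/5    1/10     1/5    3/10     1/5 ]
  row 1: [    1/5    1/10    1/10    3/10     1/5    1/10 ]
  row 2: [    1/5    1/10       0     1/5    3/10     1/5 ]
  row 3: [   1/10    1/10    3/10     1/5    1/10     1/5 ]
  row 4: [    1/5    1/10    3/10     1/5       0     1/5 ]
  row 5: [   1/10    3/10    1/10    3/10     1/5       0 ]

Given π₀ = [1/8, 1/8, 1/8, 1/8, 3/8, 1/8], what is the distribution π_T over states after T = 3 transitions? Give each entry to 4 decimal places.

t=0: π = [0.1250, 0.1250, 0.1250, 0.1250, 0.3750, 0.1250]
t=1: π = [0.1500, 0.1375, 0.1875, 0.2250, 0.1375, 0.1625]
t=2: π = [0.1313, 0.1475, 0.1538, 0.2300, 0.1838, 0.1538]
t=3: π = [0.1354, 0.1439, 0.1674, 0.2301, 0.1688, 0.1545]

π = [0.1354, 0.1439, 0.1674, 0.2301, 0.1688, 0.1545]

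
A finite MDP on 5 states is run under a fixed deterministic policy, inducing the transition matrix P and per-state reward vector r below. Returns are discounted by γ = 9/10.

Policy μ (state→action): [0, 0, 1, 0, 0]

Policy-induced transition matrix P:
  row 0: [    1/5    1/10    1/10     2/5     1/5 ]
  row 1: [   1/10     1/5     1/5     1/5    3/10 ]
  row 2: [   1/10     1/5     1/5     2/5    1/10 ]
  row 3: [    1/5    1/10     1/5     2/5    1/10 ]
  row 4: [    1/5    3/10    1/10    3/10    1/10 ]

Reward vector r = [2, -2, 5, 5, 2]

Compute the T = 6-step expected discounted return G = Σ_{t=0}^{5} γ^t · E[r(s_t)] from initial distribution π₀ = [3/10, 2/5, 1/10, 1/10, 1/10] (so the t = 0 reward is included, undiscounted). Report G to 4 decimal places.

t=0: π = [0.3000, 0.4000, 0.1000, 0.1000, 0.1000], E[r] = 1.0000, γ^t·E[r] = 1.000000, running G = 1.000000
t=1: π = [0.1500, 0.1700, 0.1600, 0.3100, 0.2100], E[r] = 2.7300, γ^t·E[r] = 2.457000, running G = 3.457000
t=2: π = [0.1670, 0.1750, 0.1640, 0.3450, 0.1490], E[r] = 2.8270, γ^t·E[r] = 2.289870, running G = 5.746870
t=3: π = [0.1661, 0.1637, 0.1684, 0.3501, 0.1517], E[r] = 2.9007, γ^t·E[r] = 2.114610, running G = 7.861480
t=4: π = [0.1668, 0.1636, 0.1682, 0.3521, 0.1494], E[r] = 2.9067, γ^t·E[r] = 1.907106, running G = 9.768586
t=5: π = [0.1668, 0.1630, 0.1684, 0.3524, 0.1494], E[r] = 2.9100, γ^t·E[r] = 1.718347, running G = 11.486932

G = 11.4869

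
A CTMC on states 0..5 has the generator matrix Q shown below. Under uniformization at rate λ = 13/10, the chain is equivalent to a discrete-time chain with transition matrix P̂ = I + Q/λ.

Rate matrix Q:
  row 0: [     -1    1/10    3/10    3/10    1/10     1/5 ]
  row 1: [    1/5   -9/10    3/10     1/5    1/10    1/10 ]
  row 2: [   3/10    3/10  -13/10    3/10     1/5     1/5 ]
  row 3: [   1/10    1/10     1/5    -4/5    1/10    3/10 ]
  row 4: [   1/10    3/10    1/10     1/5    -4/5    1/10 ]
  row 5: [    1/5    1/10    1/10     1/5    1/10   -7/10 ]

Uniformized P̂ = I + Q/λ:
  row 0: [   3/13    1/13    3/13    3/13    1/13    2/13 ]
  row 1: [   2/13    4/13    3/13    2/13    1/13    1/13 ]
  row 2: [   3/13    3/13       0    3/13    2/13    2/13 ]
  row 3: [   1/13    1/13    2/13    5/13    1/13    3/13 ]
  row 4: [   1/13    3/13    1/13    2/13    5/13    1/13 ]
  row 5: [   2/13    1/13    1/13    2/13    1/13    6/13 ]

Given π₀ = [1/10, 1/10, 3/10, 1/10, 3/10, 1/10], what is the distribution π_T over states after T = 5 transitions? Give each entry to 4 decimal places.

π = [0.1480, 0.1522, 0.1307, 0.2278, 0.1263, 0.2150]

t=0: π = [0.1000, 0.1000, 0.3000, 0.1000, 0.3000, 0.1000]
t=1: π = [0.1538, 0.1923, 0.0923, 0.2077, 0.1923, 0.1615]
t=2: π = [0.1420, 0.1651, 0.1391, 0.2207, 0.1432, 0.1899]
t=3: π = [0.1475, 0.1584, 0.1305, 0.2264, 0.1317, 0.2056]
t=4: π = [0.1477, 0.1538, 0.1314, 0.2275, 0.1275, 0.2122]
t=5: π = [0.1480, 0.1522, 0.1307, 0.2278, 0.1263, 0.2150]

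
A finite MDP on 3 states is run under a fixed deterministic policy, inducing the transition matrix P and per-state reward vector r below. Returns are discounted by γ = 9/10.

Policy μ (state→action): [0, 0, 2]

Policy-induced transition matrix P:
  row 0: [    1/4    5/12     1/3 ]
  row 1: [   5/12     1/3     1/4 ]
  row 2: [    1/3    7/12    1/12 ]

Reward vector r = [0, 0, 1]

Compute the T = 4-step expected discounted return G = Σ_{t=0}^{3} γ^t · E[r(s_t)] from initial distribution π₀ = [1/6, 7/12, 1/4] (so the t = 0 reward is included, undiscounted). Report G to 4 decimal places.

G = 0.8205

t=0: π = [0.1667, 0.5833, 0.2500], E[r] = 0.2500, γ^t·E[r] = 0.250000, running G = 0.250000
t=1: π = [0.3681, 0.4097, 0.2222], E[r] = 0.2222, γ^t·E[r] = 0.200000, running G = 0.450000
t=2: π = [0.3368, 0.4196, 0.2436], E[r] = 0.2436, γ^t·E[r] = 0.197344, running G = 0.647344
t=3: π = [0.3402, 0.4223, 0.2375], E[r] = 0.2375, γ^t·E[r] = 0.173109, running G = 0.820453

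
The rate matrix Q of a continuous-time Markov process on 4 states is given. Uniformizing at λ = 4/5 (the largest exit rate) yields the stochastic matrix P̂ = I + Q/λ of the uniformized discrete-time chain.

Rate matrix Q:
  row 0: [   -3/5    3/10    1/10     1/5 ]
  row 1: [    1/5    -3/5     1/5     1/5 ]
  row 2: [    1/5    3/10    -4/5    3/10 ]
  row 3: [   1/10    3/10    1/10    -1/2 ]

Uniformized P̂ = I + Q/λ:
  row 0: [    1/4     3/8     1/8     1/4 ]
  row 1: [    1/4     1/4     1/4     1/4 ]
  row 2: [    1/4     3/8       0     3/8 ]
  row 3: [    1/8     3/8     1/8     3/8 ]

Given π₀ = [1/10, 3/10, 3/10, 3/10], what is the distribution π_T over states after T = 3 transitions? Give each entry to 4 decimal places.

t=0: π = [0.1000, 0.3000, 0.3000, 0.3000]
t=1: π = [0.2125, 0.3375, 0.1250, 0.3250]
t=2: π = [0.2094, 0.3328, 0.1516, 0.3063]
t=3: π = [0.2117, 0.3334, 0.1477, 0.3072]

π = [0.2117, 0.3334, 0.1477, 0.3072]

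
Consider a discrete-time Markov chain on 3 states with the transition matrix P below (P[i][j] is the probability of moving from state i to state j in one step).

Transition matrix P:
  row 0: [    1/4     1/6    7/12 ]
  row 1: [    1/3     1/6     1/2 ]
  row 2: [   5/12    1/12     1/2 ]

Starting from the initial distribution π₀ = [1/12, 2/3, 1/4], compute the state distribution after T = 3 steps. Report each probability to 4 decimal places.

π = [0.3485, 0.1226, 0.5289]

t=0: π = [0.0833, 0.6667, 0.2500]
t=1: π = [0.3472, 0.1458, 0.5069]
t=2: π = [0.3466, 0.1244, 0.5289]
t=3: π = [0.3485, 0.1226, 0.5289]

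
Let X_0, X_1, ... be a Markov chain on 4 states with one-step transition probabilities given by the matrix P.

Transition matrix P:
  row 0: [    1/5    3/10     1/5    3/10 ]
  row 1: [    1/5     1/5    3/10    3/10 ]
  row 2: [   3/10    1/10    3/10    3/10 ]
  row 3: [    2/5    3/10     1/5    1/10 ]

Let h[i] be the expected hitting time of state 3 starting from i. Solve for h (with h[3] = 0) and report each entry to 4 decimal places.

h = [3.3333, 3.3333, 3.3333, 0.0000]

First-step conditioning: h[3] = 0; for i ≠ 3, h[i] = 1 + Σ_k P[i][k]·h[k].
  h[0] = 1 + 1/5·h[0] + 3/10·h[1] + 1/5·h[2]
  h[1] = 1 + 1/5·h[0] + 1/5·h[1] + 3/10·h[2]
  h[2] = 1 + 3/10·h[0] + 1/10·h[1] + 3/10·h[2]
Solving the 3×3 linear system over states ≠ 3 gives exactly h = [10/3, 10/3, 10/3, 0] (h[3] = 0 is the target).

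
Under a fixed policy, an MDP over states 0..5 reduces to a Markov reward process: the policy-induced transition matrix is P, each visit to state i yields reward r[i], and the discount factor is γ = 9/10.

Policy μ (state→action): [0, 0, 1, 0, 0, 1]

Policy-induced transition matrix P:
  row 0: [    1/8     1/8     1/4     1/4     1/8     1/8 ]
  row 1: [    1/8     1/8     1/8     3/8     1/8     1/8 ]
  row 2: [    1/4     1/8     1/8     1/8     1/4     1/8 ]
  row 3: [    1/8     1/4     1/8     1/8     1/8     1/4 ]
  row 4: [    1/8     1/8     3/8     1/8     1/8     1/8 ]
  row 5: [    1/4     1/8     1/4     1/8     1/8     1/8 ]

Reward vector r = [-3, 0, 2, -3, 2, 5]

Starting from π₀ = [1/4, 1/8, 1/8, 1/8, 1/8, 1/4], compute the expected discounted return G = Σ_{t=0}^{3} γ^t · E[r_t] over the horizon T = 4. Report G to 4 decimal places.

G = 1.5341

t=0: π = [0.2500, 0.1250, 0.1250, 0.1250, 0.1250, 0.2500], E[r] = 0.6250, γ^t·E[r] = 0.625000, running G = 0.625000
t=1: π = [0.1719, 0.1406, 0.2188, 0.1875, 0.1406, 0.1406], E[r] = 0.3438, γ^t·E[r] = 0.309375, running G = 0.934375
t=2: π = [0.1699, 0.1484, 0.1992, 0.1816, 0.1523, 0.1484], E[r] = 0.3906, γ^t·E[r] = 0.316406, running G = 1.250781
t=3: π = [0.1685, 0.1477, 0.2029, 0.1833, 0.1499, 0.1477], E[r] = 0.3887, γ^t·E[r] = 0.283342, running G = 1.534123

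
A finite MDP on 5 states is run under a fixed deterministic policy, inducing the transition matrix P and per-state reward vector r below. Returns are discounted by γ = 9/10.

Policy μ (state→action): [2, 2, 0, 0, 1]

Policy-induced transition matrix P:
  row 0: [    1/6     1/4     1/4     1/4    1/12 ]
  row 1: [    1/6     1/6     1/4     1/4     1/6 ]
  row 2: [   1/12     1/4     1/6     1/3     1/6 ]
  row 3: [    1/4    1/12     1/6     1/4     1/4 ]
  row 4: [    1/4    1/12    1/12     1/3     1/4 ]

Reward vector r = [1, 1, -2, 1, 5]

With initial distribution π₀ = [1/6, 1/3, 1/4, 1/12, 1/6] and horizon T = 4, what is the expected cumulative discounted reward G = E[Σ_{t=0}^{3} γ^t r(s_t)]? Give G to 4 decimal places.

G = 3.7960

t=0: π = [0.1667, 0.3333, 0.2500, 0.0833, 0.1667], E[r] = 0.9167, γ^t·E[r] = 0.916667, running G = 0.916667
t=1: π = [0.1667, 0.1806, 0.1944, 0.2847, 0.1736], E[r] = 1.1111, γ^t·E[r] = 1.000000, running G = 1.916667
t=2: π = [0.1887, 0.1586, 0.1811, 0.2807, 0.1910], E[r] = 1.2205, γ^t·E[r] = 0.988594, running G = 2.905260
t=3: π = [0.1909, 0.1582, 0.1797, 0.2810, 0.1902], E[r] = 1.2219, γ^t·E[r] = 0.890789, running G = 3.796049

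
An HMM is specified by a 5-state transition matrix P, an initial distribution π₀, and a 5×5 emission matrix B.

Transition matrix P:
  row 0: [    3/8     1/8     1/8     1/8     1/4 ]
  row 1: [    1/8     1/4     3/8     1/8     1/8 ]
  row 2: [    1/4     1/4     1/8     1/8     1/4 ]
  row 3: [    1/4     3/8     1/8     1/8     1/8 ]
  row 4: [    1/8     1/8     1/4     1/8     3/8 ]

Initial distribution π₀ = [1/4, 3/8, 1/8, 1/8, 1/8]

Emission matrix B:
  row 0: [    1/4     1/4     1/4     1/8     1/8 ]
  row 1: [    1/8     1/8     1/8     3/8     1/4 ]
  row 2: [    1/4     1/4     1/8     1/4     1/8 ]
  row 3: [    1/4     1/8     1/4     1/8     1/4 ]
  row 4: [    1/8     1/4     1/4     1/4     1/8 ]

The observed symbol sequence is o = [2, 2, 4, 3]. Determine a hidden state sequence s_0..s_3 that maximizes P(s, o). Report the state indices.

path = [0, 0, 3, 1]

t=0: δ = [6.250e-02, 4.688e-02, 1.562e-02, 3.125e-02, 3.125e-02]  (obs o_0=2)
t=1: δ = [5.859e-03, 1.465e-03, 2.197e-03, 1.953e-03, 3.906e-03]  ψ = [0, 1, 1, 0, 0]  (obs o_1=2)
t=2: δ = [2.747e-04, 1.831e-04, 1.221e-04, 1.831e-04, 1.831e-04]  ψ = [0, 0, 4, 0, 0]  (obs o_2=4)
t=3: δ = [1.287e-05, 2.575e-05, 1.717e-05, 4.292e-06, 1.717e-05]  ψ = [0, 3, 1, 0, 0]  (obs o_3=3)
backtrack: best end state = 1; path = [0, 0, 3, 1]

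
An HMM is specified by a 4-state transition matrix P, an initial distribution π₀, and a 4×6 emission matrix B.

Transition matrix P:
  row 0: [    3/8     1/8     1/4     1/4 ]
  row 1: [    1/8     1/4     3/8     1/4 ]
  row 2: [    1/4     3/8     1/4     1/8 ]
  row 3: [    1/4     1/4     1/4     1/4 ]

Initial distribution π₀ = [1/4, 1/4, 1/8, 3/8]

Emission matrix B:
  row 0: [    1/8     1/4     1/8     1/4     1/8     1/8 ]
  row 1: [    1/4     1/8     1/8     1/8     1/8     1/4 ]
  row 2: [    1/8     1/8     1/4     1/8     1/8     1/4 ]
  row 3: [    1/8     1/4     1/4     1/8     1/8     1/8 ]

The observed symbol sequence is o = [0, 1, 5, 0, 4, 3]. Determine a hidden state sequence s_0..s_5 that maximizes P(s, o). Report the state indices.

t=0: δ = [3.125e-02, 6.250e-02, 1.562e-02, 4.688e-02]  (obs o_0=0)
t=1: δ = [2.930e-03, 1.953e-03, 2.930e-03, 3.906e-03]  ψ = [0, 1, 1, 1]  (obs o_1=1)
t=2: δ = [1.373e-04, 2.747e-04, 2.441e-04, 1.221e-04]  ψ = [0, 2, 3, 3]  (obs o_2=5)
t=3: δ = [7.629e-06, 2.289e-05, 1.287e-05, 8.583e-06]  ψ = [2, 2, 1, 1]  (obs o_3=0)
t=4: δ = [4.023e-07, 7.153e-07, 1.073e-06, 7.153e-07]  ψ = [2, 1, 1, 1]  (obs o_4=4)
t=5: δ = [6.706e-08, 5.029e-08, 3.353e-08, 2.235e-08]  ψ = [2, 2, 1, 1]  (obs o_5=3)
backtrack: best end state = 0; path = [1, 3, 2, 1, 2, 0]

path = [1, 3, 2, 1, 2, 0]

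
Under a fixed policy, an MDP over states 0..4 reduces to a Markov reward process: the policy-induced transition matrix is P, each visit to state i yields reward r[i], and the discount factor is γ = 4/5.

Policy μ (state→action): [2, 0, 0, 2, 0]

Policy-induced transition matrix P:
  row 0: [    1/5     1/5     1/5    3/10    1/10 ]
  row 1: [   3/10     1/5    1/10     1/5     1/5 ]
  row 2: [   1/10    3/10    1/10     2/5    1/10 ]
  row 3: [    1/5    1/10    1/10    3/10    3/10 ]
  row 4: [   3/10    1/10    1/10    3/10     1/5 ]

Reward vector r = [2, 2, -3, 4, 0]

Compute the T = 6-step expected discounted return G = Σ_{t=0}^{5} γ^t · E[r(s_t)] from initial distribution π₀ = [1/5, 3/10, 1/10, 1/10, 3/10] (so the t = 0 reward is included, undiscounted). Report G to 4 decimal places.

t=0: π = [0.2000, 0.3000, 0.1000, 0.1000, 0.3000], E[r] = 1.1000, γ^t·E[r] = 1.100000, running G = 1.100000
t=1: π = [0.2500, 0.1700, 0.1200, 0.2800, 0.1800], E[r] = 1.6000, γ^t·E[r] = 1.280000, running G = 2.380000
t=2: π = [0.2230, 0.1660, 0.1250, 0.2950, 0.1910], E[r] = 1.5830, γ^t·E[r] = 1.013120, running G = 3.393120
t=3: π = [0.2232, 0.1639, 0.1223, 0.2959, 0.1947], E[r] = 1.5909, γ^t·E[r] = 0.814541, running G = 4.207661
t=4: π = [0.2236, 0.1632, 0.1223, 0.2958, 0.1950], E[r] = 1.5900, γ^t·E[r] = 0.651264, running G = 4.858925
t=5: π = [0.2236, 0.1631, 0.1224, 0.2959, 0.1950], E[r] = 1.5900, γ^t·E[r] = 0.521023, running G = 5.379948

G = 5.3799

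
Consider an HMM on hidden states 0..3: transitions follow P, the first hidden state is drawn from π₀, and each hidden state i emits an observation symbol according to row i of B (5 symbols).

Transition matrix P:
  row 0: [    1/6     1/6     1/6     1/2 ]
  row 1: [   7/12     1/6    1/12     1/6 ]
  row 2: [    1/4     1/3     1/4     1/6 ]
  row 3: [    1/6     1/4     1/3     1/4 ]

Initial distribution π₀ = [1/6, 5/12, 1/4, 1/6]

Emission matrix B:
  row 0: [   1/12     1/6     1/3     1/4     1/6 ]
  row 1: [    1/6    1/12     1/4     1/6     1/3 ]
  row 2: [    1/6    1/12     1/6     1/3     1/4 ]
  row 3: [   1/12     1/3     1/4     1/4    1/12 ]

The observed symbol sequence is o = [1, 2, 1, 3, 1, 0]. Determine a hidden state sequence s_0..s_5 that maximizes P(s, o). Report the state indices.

t=0: δ = [2.778e-02, 3.472e-02, 2.083e-02, 5.556e-02]  (obs o_0=1)
t=1: δ = [6.752e-03, 3.472e-03, 3.086e-03, 3.472e-03]  ψ = [1, 3, 3, 0]  (obs o_1=2)
t=2: δ = [3.376e-04, 9.377e-05, 9.645e-05, 1.125e-03]  ψ = [1, 0, 3, 0]  (obs o_2=1)
t=3: δ = [4.689e-05, 4.689e-05, 1.250e-04, 7.033e-05]  ψ = [3, 3, 3, 3]  (obs o_3=3)
t=4: δ = [5.210e-06, 3.473e-06, 2.605e-06, 7.814e-06]  ψ = [2, 2, 2, 0]  (obs o_4=1)
t=5: δ = [1.688e-07, 3.256e-07, 4.341e-07, 2.171e-07]  ψ = [1, 3, 3, 0]  (obs o_5=0)
backtrack: best end state = 2; path = [1, 0, 3, 0, 3, 2]

path = [1, 0, 3, 0, 3, 2]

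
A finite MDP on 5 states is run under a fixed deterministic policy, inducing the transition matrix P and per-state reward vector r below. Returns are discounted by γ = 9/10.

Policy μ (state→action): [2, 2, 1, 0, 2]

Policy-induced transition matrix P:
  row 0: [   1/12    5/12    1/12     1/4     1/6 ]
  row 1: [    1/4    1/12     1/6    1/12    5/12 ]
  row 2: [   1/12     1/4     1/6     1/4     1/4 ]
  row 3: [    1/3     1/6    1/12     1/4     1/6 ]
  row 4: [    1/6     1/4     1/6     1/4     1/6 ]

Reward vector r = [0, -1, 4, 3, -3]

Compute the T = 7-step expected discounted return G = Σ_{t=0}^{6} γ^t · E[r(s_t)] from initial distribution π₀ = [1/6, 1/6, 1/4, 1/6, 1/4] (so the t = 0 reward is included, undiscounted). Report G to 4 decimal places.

t=0: π = [0.1667, 0.1667, 0.2500, 0.1667, 0.2500], E[r] = 0.5833, γ^t·E[r] = 0.583333, running G = 0.583333
t=1: π = [0.1736, 0.2361, 0.1389, 0.2222, 0.2292], E[r] = 0.2986, γ^t·E[r] = 0.268750, running G = 0.852083
t=2: π = [0.1973, 0.2211, 0.1337, 0.2106, 0.2373], E[r] = 0.2338, γ^t·E[r] = 0.189375, running G = 1.041458
t=3: π = [0.1926, 0.2285, 0.1327, 0.2132, 0.2331], E[r] = 0.2424, γ^t·E[r] = 0.176730, running G = 1.218189
t=4: π = [0.1941, 0.2263, 0.1329, 0.2119, 0.2348], E[r] = 0.2364, γ^t·E[r] = 0.155084, running G = 1.373273
t=5: π = [0.1936, 0.2270, 0.1328, 0.2123, 0.2343], E[r] = 0.2383, γ^t·E[r] = 0.140713, running G = 1.513986
t=6: π = [0.1938, 0.2267, 0.1328, 0.2122, 0.2345], E[r] = 0.2377, γ^t·E[r] = 0.126318, running G = 1.640304

G = 1.6403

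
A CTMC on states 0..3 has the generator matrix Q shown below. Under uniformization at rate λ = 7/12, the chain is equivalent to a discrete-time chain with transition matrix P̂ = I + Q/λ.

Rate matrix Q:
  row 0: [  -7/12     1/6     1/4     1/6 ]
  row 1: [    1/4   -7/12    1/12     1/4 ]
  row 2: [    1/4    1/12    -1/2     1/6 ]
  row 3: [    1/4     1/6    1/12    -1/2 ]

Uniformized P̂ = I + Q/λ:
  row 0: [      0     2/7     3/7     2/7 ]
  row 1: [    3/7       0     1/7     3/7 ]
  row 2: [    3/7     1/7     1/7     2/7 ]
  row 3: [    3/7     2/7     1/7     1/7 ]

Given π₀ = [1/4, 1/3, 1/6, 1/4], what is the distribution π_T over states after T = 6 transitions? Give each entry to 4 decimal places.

t=0: π = [0.2500, 0.3333, 0.1667, 0.2500]
t=1: π = [0.3214, 0.1667, 0.2143, 0.2976]
t=2: π = [0.2908, 0.2075, 0.2347, 0.2670]
t=3: π = [0.3039, 0.1929, 0.2259, 0.2772]
t=4: π = [0.2983, 0.1983, 0.2297, 0.2737]
t=5: π = [0.3007, 0.1962, 0.2281, 0.2749]
t=6: π = [0.2997, 0.1971, 0.2288, 0.2745]

π = [0.2997, 0.1971, 0.2288, 0.2745]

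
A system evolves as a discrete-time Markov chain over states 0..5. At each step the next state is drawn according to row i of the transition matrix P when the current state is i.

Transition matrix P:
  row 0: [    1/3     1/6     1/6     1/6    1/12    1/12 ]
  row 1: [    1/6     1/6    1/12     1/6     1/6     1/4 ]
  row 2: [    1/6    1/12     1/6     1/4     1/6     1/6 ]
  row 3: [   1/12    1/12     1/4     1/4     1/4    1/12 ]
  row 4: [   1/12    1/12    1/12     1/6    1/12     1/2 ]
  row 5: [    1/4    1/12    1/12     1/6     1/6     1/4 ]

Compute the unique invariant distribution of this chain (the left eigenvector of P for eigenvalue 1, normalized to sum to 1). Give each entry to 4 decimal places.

Balance equations π_j = Σ_i π_i·P[i][j]:
  π_0 = 1/3·π_0 + 1/6·π_1 + 1/6·π_2 + 1/12·π_3 + 1/12·π_4 + 1/4·π_5
  π_1 = 1/6·π_0 + 1/6·π_1 + 1/12·π_2 + 1/12·π_3 + 1/12·π_4 + 1/12·π_5
  π_2 = 1/6·π_0 + 1/12·π_1 + 1/6·π_2 + 1/4·π_3 + 1/12·π_4 + 1/12·π_5
  π_3 = 1/6·π_0 + 1/6·π_1 + 1/4·π_2 + 1/4·π_3 + 1/6·π_4 + 1/6·π_5
  π_4 = 1/12·π_0 + 1/6·π_1 + 1/6·π_2 + 1/4·π_3 + 1/12·π_4 + 1/6·π_5
  normalize: π_0 + π_1 + π_2 + π_3 + π_4 + π_5 = 1
Solving the linear system gives exactly π = [947/5081, 548/5081, 728/5081, 990/5081, 785/5081, 1083/5081].

π = [0.1864, 0.1079, 0.1433, 0.1948, 0.1545, 0.2131]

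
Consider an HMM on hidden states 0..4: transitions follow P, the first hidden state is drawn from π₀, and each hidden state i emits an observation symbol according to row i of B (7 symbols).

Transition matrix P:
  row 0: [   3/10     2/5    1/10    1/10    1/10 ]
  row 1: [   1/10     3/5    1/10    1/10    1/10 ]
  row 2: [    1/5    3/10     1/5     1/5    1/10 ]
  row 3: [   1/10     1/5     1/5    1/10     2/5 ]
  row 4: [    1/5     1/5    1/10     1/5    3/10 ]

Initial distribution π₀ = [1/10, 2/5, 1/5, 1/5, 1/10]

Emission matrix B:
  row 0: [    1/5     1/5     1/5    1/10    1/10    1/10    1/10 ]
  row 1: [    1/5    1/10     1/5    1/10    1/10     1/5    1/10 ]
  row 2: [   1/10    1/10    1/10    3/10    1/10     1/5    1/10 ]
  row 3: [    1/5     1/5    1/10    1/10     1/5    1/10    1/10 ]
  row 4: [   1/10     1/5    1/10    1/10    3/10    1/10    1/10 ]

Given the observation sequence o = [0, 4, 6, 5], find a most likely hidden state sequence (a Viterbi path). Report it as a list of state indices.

path = [1, 1, 1, 1]

t=0: δ = [2.000e-02, 8.000e-02, 2.000e-02, 4.000e-02, 1.000e-02]  (obs o_0=0)
t=1: δ = [8.000e-04, 4.800e-03, 8.000e-04, 1.600e-03, 4.800e-03]  ψ = [1, 1, 1, 1, 3]  (obs o_1=4)
t=2: δ = [9.600e-05, 2.880e-04, 4.800e-05, 9.600e-05, 1.440e-04]  ψ = [4, 1, 1, 4, 4]  (obs o_2=6)
t=3: δ = [2.880e-06, 3.456e-05, 5.760e-06, 2.880e-06, 4.320e-06]  ψ = [0, 1, 1, 1, 4]  (obs o_3=5)
backtrack: best end state = 1; path = [1, 1, 1, 1]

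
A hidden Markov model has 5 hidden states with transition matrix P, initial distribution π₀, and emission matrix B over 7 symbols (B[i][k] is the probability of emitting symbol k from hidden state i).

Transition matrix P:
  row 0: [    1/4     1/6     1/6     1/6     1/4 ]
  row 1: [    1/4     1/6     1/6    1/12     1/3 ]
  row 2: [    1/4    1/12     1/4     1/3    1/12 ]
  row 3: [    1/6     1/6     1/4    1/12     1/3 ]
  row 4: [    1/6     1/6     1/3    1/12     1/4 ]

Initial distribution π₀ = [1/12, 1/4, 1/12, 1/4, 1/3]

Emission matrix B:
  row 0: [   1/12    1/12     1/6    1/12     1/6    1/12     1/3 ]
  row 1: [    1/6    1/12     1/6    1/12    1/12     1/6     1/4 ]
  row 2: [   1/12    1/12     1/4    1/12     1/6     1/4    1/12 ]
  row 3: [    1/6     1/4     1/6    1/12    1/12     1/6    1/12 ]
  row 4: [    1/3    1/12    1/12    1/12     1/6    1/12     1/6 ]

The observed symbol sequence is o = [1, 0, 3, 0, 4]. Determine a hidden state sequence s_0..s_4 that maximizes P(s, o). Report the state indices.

path = [3, 4, 4, 4, 2]

t=0: δ = [6.944e-03, 2.083e-02, 6.944e-03, 6.250e-02, 2.778e-02]  (obs o_0=1)
t=1: δ = [8.681e-04, 1.736e-03, 1.302e-03, 8.681e-04, 6.944e-03]  ψ = [3, 3, 3, 3, 3]  (obs o_1=0)
t=2: δ = [9.645e-05, 9.645e-05, 1.929e-04, 4.823e-05, 1.447e-04]  ψ = [4, 4, 4, 4, 4]  (obs o_2=3)
t=3: δ = [4.019e-06, 4.019e-06, 4.019e-06, 1.072e-05, 1.206e-05]  ψ = [2, 4, 2, 2, 4]  (obs o_3=0)
t=4: δ = [3.349e-07, 1.674e-07, 6.698e-07, 1.116e-07, 5.954e-07]  ψ = [4, 4, 4, 2, 3]  (obs o_4=4)
backtrack: best end state = 2; path = [3, 4, 4, 4, 2]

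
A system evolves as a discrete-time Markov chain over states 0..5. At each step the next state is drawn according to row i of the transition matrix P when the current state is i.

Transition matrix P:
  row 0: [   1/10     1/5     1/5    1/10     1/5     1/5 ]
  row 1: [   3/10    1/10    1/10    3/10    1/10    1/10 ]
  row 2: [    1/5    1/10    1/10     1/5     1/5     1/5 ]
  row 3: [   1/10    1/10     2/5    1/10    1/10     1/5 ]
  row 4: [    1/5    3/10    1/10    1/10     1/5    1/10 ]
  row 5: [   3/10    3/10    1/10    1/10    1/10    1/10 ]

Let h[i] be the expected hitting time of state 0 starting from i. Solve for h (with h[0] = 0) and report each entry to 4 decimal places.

h = [0.0000, 4.2961, 4.6605, 5.0900, 4.5970, 4.1373]

First-step conditioning: h[0] = 0; for i ≠ 0, h[i] = 1 + Σ_k P[i][k]·h[k].
  h[1] = 1 + 1/10·h[1] + 1/10·h[2] + 3/10·h[3] + 1/10·h[4] + 1/10·h[5]
  h[2] = 1 + 1/10·h[1] + 1/10·h[2] + 1/5·h[3] + 1/5·h[4] + 1/5·h[5]
  h[3] = 1 + 1/10·h[1] + 2/5·h[2] + 1/10·h[3] + 1/10·h[4] + 1/5·h[5]
  h[4] = 1 + 3/10·h[1] + 1/10·h[2] + 1/10·h[3] + 1/5·h[4] + 1/10·h[5]
  h[5] = 1 + 3/10·h[1] + 1/10·h[2] + 1/10·h[3] + 1/10·h[4] + 1/10·h[5]
Solving the 5×5 linear system over states ≠ 0 gives exactly h = [0, 28410/6613, 30820/6613, 1980/389, 30400/6613, 27360/6613] (h[0] = 0 is the target).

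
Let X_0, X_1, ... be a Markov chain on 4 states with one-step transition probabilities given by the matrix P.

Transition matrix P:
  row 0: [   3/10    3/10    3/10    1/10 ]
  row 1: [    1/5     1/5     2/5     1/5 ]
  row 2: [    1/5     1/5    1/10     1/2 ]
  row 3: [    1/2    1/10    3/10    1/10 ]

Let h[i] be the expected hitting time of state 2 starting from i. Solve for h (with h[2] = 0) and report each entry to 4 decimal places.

First-step conditioning: h[2] = 0; for i ≠ 2, h[i] = 1 + Σ_k P[i][k]·h[k].
  h[0] = 1 + 3/10·h[0] + 3/10·h[1] + 1/10·h[3]
  h[1] = 1 + 1/5·h[0] + 1/5·h[1] + 1/5·h[3]
  h[3] = 1 + 1/2·h[0] + 1/10·h[1] + 1/10·h[3]
Solving the 3×3 linear system over states ≠ 2 gives exactly h = [40/13, 255/91, 0, 285/91] (h[2] = 0 is the target).

h = [3.0769, 2.8022, 0.0000, 3.1319]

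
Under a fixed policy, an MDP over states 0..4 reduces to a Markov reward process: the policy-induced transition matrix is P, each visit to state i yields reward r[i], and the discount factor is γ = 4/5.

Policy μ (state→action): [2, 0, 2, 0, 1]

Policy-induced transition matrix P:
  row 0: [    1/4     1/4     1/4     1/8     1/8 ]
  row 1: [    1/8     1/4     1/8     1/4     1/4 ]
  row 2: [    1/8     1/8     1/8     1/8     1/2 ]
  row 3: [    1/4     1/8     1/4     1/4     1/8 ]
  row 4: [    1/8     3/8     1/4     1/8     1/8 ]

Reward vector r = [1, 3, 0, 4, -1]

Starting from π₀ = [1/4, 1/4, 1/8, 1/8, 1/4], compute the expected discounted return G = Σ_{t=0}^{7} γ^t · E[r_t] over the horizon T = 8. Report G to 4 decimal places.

G = 5.5352

t=0: π = [0.2500, 0.2500, 0.1250, 0.1250, 0.2500], E[r] = 1.2500, γ^t·E[r] = 1.250000, running G = 1.250000
t=1: π = [0.1719, 0.2500, 0.2031, 0.1719, 0.2031], E[r] = 1.4063, γ^t·E[r] = 1.125000, running G = 2.375000
t=2: π = [0.1680, 0.2285, 0.1934, 0.1777, 0.2324], E[r] = 1.3320, γ^t·E[r] = 0.852500, running G = 3.227500
t=3: π = [0.1682, 0.2327, 0.1973, 0.1758, 0.2261], E[r] = 1.3433, γ^t·E[r] = 0.687750, running G = 3.915250
t=4: π = [0.1680, 0.2316, 0.1963, 0.1761, 0.2281], E[r] = 1.3391, γ^t·E[r] = 0.548475, running G = 4.463725
t=5: π = [0.1680, 0.2320, 0.1965, 0.1760, 0.2276], E[r] = 1.3402, γ^t·E[r] = 0.439158, running G = 4.902883
t=6: π = [0.1680, 0.2319, 0.1964, 0.1760, 0.2277], E[r] = 1.3399, γ^t·E[r] = 0.351253, running G = 5.254136
t=7: π = [0.1680, 0.2319, 0.1965, 0.1760, 0.2277], E[r] = 1.3400, γ^t·E[r] = 0.281020, running G = 5.535156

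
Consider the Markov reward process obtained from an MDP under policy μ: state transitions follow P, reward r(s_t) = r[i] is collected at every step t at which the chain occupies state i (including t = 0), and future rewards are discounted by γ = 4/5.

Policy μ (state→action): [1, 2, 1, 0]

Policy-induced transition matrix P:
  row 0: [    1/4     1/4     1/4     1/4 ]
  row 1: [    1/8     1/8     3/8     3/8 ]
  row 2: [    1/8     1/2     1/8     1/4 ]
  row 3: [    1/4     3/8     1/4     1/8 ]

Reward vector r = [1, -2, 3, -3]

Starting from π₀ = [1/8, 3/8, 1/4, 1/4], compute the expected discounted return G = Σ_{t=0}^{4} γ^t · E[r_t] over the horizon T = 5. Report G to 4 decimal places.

G = -1.6482

t=0: π = [0.1250, 0.3750, 0.2500, 0.2500], E[r] = -0.6250, γ^t·E[r] = -0.625000, running G = -0.625000
t=1: π = [0.1719, 0.2969, 0.2656, 0.2656], E[r] = -0.4219, γ^t·E[r] = -0.337500, running G = -0.962500
t=2: π = [0.1797, 0.3125, 0.2539, 0.2539], E[r] = -0.4453, γ^t·E[r] = -0.285000, running G = -1.247500
t=3: π = [0.1792, 0.3062, 0.2573, 0.2573], E[r] = -0.4331, γ^t·E[r] = -0.221750, running G = -1.469250
t=4: π = [0.1796, 0.3082, 0.2561, 0.2561], E[r] = -0.4369, γ^t·E[r] = -0.178950, running G = -1.648200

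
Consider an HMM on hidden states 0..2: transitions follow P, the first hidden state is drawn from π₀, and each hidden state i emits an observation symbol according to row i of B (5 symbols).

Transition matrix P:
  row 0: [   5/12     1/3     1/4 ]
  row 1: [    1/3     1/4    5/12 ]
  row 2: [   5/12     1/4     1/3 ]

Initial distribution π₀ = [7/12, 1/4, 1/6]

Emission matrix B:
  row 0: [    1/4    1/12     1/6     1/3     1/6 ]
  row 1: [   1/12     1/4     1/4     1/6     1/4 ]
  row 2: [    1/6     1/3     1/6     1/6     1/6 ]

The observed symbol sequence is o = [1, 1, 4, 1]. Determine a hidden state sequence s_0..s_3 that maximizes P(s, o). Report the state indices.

t=0: δ = [4.861e-02, 6.250e-02, 5.556e-02]  (obs o_0=1)
t=1: δ = [1.929e-03, 4.051e-03, 8.681e-03]  ψ = [2, 0, 1]  (obs o_1=1)
t=2: δ = [6.028e-04, 5.425e-04, 4.823e-04]  ψ = [2, 2, 2]  (obs o_2=4)
t=3: δ = [2.093e-05, 5.023e-05, 7.535e-05]  ψ = [0, 0, 1]  (obs o_3=1)
backtrack: best end state = 2; path = [1, 2, 1, 2]

path = [1, 2, 1, 2]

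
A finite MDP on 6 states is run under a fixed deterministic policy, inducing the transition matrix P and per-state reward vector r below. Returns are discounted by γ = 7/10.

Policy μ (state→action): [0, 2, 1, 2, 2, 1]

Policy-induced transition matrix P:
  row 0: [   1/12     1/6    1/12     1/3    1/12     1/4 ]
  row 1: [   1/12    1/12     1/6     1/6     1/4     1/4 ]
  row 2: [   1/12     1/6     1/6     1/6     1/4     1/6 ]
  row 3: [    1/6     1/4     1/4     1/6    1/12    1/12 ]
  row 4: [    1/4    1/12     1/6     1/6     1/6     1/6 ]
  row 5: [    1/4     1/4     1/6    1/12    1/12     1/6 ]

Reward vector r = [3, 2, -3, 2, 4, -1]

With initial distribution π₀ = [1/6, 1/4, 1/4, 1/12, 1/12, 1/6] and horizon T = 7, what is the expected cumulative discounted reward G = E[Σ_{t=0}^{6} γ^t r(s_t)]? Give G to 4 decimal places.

G = 2.8181

t=0: π = [0.1667, 0.2500, 0.2500, 0.0833, 0.0833, 0.1667], E[r] = 0.5833, γ^t·E[r] = 0.583333, running G = 0.583333
t=1: π = [0.1319, 0.1597, 0.1597, 0.1806, 0.1736, 0.1944], E[r] = 1.0972, γ^t·E[r] = 0.768056, running G = 1.351389
t=2: π = [0.1597, 0.1701, 0.1707, 0.1725, 0.1510, 0.1759], E[r] = 1.0804, γ^t·E[r] = 0.529416, running G = 1.880804
t=3: π = [0.1522, 0.1689, 0.1677, 0.1786, 0.1527, 0.1798], E[r] = 1.0797, γ^t·E[r] = 0.370326, running G = 2.251131
t=4: π = [0.1536, 0.1697, 0.1689, 0.1771, 0.1522, 0.1785], E[r] = 1.0780, γ^t·E[r] = 0.258830, running G = 2.509960
t=5: π = [0.1532, 0.1695, 0.1686, 0.1774, 0.1524, 0.1789], E[r] = 1.0784, γ^t·E[r] = 0.181252, running G = 2.691213
t=6: π = [0.1533, 0.1695, 0.1687, 0.1773, 0.1524, 0.1788], E[r] = 1.0784, γ^t·E[r] = 0.126869, running G = 2.818082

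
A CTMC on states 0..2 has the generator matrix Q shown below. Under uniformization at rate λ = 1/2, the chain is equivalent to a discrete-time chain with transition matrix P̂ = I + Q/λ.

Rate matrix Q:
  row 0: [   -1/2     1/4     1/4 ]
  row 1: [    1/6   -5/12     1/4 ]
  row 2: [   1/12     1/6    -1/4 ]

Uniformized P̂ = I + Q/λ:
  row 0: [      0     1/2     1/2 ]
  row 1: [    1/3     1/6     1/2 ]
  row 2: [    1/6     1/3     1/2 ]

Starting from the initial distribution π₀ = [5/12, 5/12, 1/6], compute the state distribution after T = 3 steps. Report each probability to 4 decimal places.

t=0: π = [0.4167, 0.4167, 0.1667]
t=1: π = [0.1667, 0.3333, 0.5000]
t=2: π = [0.1944, 0.3056, 0.5000]
t=3: π = [0.1852, 0.3148, 0.5000]

π = [0.1852, 0.3148, 0.5000]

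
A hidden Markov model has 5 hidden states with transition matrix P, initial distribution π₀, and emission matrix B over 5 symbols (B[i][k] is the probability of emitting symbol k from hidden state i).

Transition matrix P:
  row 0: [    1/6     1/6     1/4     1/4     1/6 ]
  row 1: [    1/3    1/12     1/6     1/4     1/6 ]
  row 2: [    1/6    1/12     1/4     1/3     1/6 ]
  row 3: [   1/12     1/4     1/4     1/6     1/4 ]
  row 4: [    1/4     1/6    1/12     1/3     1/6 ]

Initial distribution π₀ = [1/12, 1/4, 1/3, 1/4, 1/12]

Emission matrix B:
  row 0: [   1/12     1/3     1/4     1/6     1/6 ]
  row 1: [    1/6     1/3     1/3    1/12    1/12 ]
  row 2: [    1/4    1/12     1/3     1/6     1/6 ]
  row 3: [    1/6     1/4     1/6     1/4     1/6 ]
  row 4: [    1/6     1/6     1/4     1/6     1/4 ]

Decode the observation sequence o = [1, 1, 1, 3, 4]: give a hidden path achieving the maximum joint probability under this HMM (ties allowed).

t=0: δ = [2.778e-02, 8.333e-02, 2.778e-02, 6.250e-02, 1.389e-02]  (obs o_0=1)
t=1: δ = [9.259e-03, 5.208e-03, 1.302e-03, 5.208e-03, 2.604e-03]  ψ = [1, 3, 3, 1, 3]  (obs o_1=1)
t=2: δ = [5.787e-04, 5.144e-04, 1.929e-04, 5.787e-04, 2.572e-04]  ψ = [1, 0, 0, 0, 0]  (obs o_2=1)
t=3: δ = [2.858e-05, 1.206e-05, 2.411e-05, 3.617e-05, 2.411e-05]  ψ = [1, 3, 0, 0, 3]  (obs o_3=3)
t=4: δ = [1.005e-06, 7.535e-07, 1.507e-06, 1.340e-06, 2.261e-06]  ψ = [4, 3, 3, 2, 3]  (obs o_4=4)
backtrack: best end state = 4; path = [3, 1, 0, 3, 4]

path = [3, 1, 0, 3, 4]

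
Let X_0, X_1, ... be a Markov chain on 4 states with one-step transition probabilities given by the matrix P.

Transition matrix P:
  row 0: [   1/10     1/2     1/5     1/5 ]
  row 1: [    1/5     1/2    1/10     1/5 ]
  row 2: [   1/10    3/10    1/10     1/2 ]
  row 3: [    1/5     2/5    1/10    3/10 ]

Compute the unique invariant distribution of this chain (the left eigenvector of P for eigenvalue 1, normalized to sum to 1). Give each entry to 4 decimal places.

Balance equations π_j = Σ_i π_i·P[i][j]:
  π_0 = 1/10·π_0 + 1/5·π_1 + 1/10·π_2 + 1/5·π_3
  π_1 = 1/2·π_0 + 1/2·π_1 + 3/10·π_2 + 2/5·π_3
  π_2 = 1/5·π_0 + 1/10·π_1 + 1/10·π_2 + 1/10·π_3
  normalize: π_0 + π_1 + π_2 + π_3 = 1
Solving the linear system gives exactly π = [19/111, 50/111, 13/111, 29/111].

π = [0.1712, 0.4505, 0.1171, 0.2613]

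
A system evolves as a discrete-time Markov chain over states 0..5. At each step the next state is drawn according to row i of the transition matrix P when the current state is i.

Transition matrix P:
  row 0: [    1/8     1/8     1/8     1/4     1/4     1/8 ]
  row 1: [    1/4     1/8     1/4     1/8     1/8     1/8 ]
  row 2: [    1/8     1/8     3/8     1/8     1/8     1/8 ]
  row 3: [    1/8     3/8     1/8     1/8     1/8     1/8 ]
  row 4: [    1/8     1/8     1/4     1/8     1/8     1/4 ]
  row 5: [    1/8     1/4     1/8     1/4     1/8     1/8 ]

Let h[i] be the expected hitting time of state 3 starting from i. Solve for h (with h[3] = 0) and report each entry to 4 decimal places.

First-step conditioning: h[3] = 0; for i ≠ 3, h[i] = 1 + Σ_k P[i][k]·h[k].
  h[0] = 1 + 1/8·h[0] + 1/8·h[1] + 1/8·h[2] + 1/4·h[4] + 1/8·h[5]
  h[1] = 1 + 1/4·h[0] + 1/8·h[1] + 1/4·h[2] + 1/8·h[4] + 1/8·h[5]
  h[2] = 1 + 1/8·h[0] + 1/8·h[1] + 3/8·h[2] + 1/8·h[4] + 1/8·h[5]
  h[4] = 1 + 1/8·h[0] + 1/8·h[1] + 1/4·h[2] + 1/8·h[4] + 1/4·h[5]
  h[5] = 1 + 1/8·h[0] + 1/4·h[1] + 1/8·h[2] + 1/8·h[4] + 1/8·h[5]
Solving the 5×5 linear system over states ≠ 3 gives exactly h = [440/81, 496/81, 56/9, 0, 496/81, 440/81] (h[3] = 0 is the target).

h = [5.4321, 6.1235, 6.2222, 0.0000, 6.1235, 5.4321]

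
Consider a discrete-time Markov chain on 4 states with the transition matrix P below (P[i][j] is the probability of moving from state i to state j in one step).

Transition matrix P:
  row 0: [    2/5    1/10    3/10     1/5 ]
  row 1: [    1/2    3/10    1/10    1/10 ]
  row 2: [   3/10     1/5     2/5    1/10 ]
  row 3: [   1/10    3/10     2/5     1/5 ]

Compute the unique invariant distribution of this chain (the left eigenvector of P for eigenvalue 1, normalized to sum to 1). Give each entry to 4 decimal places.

π = [0.3447, 0.2005, 0.3054, 0.1494]

Balance equations π_j = Σ_i π_i·P[i][j]:
  π_0 = 2/5·π_0 + 1/2·π_1 + 3/10·π_2 + 1/10·π_3
  π_1 = 1/10·π_0 + 3/10·π_1 + 1/5·π_2 + 3/10·π_3
  π_2 = 3/10·π_0 + 1/10·π_1 + 2/5·π_2 + 2/5·π_3
  normalize: π_0 + π_1 + π_2 + π_3 = 1
Solving the linear system gives exactly π = [263/763, 153/763, 233/763, 114/763].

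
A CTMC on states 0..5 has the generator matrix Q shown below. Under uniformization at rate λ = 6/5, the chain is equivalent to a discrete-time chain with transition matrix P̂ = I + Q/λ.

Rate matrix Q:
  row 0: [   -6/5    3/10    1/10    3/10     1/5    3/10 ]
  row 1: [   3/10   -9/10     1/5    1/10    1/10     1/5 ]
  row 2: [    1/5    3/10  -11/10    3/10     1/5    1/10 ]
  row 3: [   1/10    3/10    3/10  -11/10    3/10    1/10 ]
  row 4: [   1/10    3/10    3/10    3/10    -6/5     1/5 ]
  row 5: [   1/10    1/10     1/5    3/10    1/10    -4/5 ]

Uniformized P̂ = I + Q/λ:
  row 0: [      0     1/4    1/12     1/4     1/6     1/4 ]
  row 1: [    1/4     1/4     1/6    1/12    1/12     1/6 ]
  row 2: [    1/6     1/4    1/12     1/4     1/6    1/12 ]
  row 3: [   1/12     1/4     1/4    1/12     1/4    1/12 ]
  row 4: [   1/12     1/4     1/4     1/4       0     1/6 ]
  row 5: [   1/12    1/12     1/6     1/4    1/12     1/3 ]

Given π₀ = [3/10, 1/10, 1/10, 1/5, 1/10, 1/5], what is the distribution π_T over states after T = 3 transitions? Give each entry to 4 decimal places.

t=0: π = [0.3000, 0.1000, 0.1000, 0.2000, 0.1000, 0.2000]
t=1: π = [0.0833, 0.2167, 0.1583, 0.2000, 0.1417, 0.2000]
t=2: π = [0.1257, 0.2167, 0.1750, 0.1806, 0.1250, 0.1771]
t=3: π = [0.1236, 0.2205, 0.1671, 0.1838, 0.1281, 0.1770]

π = [0.1236, 0.2205, 0.1671, 0.1838, 0.1281, 0.1770]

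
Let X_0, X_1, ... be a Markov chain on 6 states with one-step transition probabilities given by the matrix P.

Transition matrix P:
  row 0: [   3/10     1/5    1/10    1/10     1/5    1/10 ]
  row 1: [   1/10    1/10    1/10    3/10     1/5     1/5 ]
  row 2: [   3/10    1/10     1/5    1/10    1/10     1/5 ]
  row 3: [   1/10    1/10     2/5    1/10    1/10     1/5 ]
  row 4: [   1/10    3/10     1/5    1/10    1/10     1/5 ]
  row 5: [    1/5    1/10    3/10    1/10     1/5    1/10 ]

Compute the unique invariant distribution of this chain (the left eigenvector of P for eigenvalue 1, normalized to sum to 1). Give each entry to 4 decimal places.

π = [0.1974, 0.1500, 0.2076, 0.1300, 0.1511, 0.1639]

Balance equations π_j = Σ_i π_i·P[i][j]:
  π_0 = 3/10·π_0 + 1/10·π_1 + 3/10·π_2 + 1/10·π_3 + 1/10·π_4 + 1/5·π_5
  π_1 = 1/5·π_0 + 1/10·π_1 + 1/10·π_2 + 1/10·π_3 + 3/10·π_4 + 1/10·π_5
  π_2 = 1/10·π_0 + 1/10·π_1 + 1/5·π_2 + 2/5·π_3 + 1/5·π_4 + 3/10·π_5
  π_3 = 1/10·π_0 + 3/10·π_1 + 1/10·π_2 + 1/10·π_3 + 1/10·π_4 + 1/10·π_5
  π_4 = 1/5·π_0 + 1/5·π_1 + 1/10·π_2 + 1/10·π_3 + 1/10·π_4 + 1/5·π_5
  normalize: π_0 + π_1 + π_2 + π_3 + π_4 + π_5 = 1
Solving the linear system gives exactly π = [1107/5608, 841/5608, 2329/11216, 729/5608, 1695/11216, 919/5608].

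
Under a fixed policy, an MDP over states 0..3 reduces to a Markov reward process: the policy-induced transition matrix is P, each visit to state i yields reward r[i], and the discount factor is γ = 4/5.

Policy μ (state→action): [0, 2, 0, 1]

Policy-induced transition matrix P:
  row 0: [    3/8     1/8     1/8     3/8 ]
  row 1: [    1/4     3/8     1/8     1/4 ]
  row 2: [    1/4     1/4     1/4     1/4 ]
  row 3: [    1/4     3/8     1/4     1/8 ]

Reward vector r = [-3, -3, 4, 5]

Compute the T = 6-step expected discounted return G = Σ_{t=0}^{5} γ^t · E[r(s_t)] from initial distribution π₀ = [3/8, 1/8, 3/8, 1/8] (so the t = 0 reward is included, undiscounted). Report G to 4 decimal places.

t=0: π = [0.3750, 0.1250, 0.3750, 0.1250], E[r] = 0.6250, γ^t·E[r] = 0.625000, running G = 0.625000
t=1: π = [0.2969, 0.2344, 0.1875, 0.2813], E[r] = 0.5625, γ^t·E[r] = 0.450000, running G = 1.075000
t=2: π = [0.2871, 0.2773, 0.1836, 0.2520], E[r] = 0.3008, γ^t·E[r] = 0.192500, running G = 1.267500
t=3: π = [0.2859, 0.2803, 0.1794, 0.2544], E[r] = 0.2913, γ^t·E[r] = 0.149125, running G = 1.416625
t=4: π = [0.2857, 0.2811, 0.1792, 0.2539], E[r] = 0.2861, γ^t·E[r] = 0.117188, running G = 1.533813
t=5: π = [0.2857, 0.2812, 0.1791, 0.2540], E[r] = 0.2858, γ^t·E[r] = 0.093658, running G = 1.627470

G = 1.6275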